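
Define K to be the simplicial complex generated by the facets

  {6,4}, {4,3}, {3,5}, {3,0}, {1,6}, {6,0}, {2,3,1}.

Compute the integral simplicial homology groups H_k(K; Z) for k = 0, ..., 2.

H_0 = Z,  H_1 = Z^2,  H_2 = 0.

Fix the vertex order 0 < 1 < 2 < 3 < 4 < 5 < 6 and write every simplex with vertices in increasing order. Then dim K = 2 and the simplices of K are:

  0-simplices (7): [0], [1], [2], [3], [4], [5], [6]
  1-simplices (9): [0,3], [0,6], [1,2], [1,3], [1,6], [2,3], [3,4], [3,5], [4,6]
  2-simplices (1): [1,2,3]

so the chain groups are C_0 ≅ Z^7, C_1 ≅ Z^9, C_2 ≅ Z^1.

The boundary map ∂_1: C_1 → C_0 maps an edge to its endpoints' difference, ∂[p,q] = q − p.
As a 7×9 matrix over Z this has rank 6, with invariant factors (1,1,1,1,1,1).

∂_2: C_2 → C_1 maps a triangle to the signed sum of its edges. For instance
  ∂[1,2,3] = [2,3] − [1,3] + [1,2].
This gives a 9×1 integer matrix of rank 1; reducing to Smith normal form yields diagonal entries (1).

From H_k ≅ ker(∂_k) / im(∂_{k+1}) we obtain:

  H_0: rank C_0 − rank ∂_1 = 7 − 6 = 1, and the invariant factors of ∂_1 are all 1, so H_0 ≅ Z.
  H_1: rank ker ∂_1 − rank ∂_2 = (9 − 6) − 1 = 2, and the invariant factors of ∂_2 are all 1, so H_1 ≅ Z^2.
  H_2: rank ker ∂_2 − rank ∂_3 = (1 − 1) − 0 = 0, and there is no ∂_3, so H_2 ≅ 0.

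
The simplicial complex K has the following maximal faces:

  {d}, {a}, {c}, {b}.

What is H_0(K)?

H_0 ≅ Z^4.

Take the total order a < b < c < d on the vertex set. Then K (dimension 0) consists of the simplices:

  0-simplices (4): a, b, c, d

giving chain groups C_0 ≅ Z^4.

Reading off H_k = ker ∂_k / im ∂_{k+1}:

  H_0: rank C_0 − rank ∂_1 = 4 − 0 = 4, and there is no ∂_1, so H_0 = Z^4.

(K is a triangulation of a set of 4 points.)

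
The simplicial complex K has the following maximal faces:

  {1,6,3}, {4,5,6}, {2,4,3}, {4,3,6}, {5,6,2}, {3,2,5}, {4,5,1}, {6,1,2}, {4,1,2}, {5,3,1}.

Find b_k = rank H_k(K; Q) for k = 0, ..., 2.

Take the total order 1 < 2 < 3 < 4 < 5 < 6 on the vertex set. Then K (dimension 2) consists of the simplices:

  0-simplices (6): [1], [2], [3], [4], [5], [6]
  1-simplices (15): [1,2], [1,3], [1,4], [1,5], [1,6], [2,3], [2,4], [2,5], [2,6], [3,4], [3,5], [3,6], [4,5], [4,6], [5,6]
  2-simplices (10): [1,2,4], [1,2,6], [1,3,5], [1,3,6], [1,4,5], [2,3,4], [2,3,5], [2,5,6], [3,4,6], [4,5,6]

so the chain groups are C_0 ≅ Z^6, C_1 ≅ Z^15, C_2 ≅ Z^10.

∂_1: C_1 → C_0 is given by ∂[p,q] = [q] − [p].
As a 6×15 matrix over Z this has rank 5, with invariant factors (1,1,1,1,1).

∂_2: C_2 → C_1 sends each 2-simplex [p,q,r] to [q,r] − [p,r] + [p,q]. For instance
  ∂[2,3,5] = [3,5] − [2,5] + [2,3],
  ∂[1,2,4] = [2,4] − [1,4] + [1,2].
This gives a 15×10 integer matrix of rank 10; reducing to Smith normal form yields diagonal entries (1,1,1,1,1,1,1,1,1,2).

Now H_k = ker ∂_k / im ∂_{k+1}, so:

  H_0: rank C_0 − rank ∂_1 = 6 − 5 = 1, and the invariant factors of ∂_1 are all 1, so H_0 = Z.
  H_1: rank ker ∂_1 − rank ∂_2 = (15 − 5) − 10 = 0, and ∂_2 has invariant factor 2 > 1, so H_1 = Z/2.
  H_2: rank ker ∂_2 − rank ∂_3 = (10 − 10) − 0 = 0, and there is no ∂_3, so H_2 = 0.

(K is a triangulation of the real projective plane RP^2.)

Hence the Betti numbers are b_0 = 1, b_1 = 0, b_2 = 0.

b_0 = 1, b_1 = 0, b_2 = 0.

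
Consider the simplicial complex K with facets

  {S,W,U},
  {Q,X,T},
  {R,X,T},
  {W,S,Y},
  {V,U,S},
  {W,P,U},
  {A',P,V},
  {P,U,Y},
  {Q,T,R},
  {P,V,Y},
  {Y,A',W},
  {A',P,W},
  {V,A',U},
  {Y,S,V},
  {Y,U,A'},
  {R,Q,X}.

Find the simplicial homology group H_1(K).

H_1 ≅ Z/2.

We work with the vertex ordering P < Q < R < S < T < U < V < W < X < Y < A'. The simplices of K, each written with vertices in increasing order, are:

  0-simplices (11): [P], [Q], [R], [S], [T], [U], [V], [W], [X], [Y], [A']
  1-simplices (24): (24 of them)
  2-simplices (16): [P,U,W], [P,U,Y], [P,V,Y], [P,V,A'], [P,W,A'], [Q,R,T], [Q,R,X], [Q,T,X], [R,T,X], [S,U,V], [S,U,W], [S,V,Y], [S,W,Y], [U,V,A'], [U,Y,A'], [W,Y,A']

Hence C_0 ≅ Z^11, C_1 ≅ Z^24, C_2 ≅ Z^16.

∂_1: C_1 → C_0 maps an edge to its endpoints' difference, ∂[p,q] = q − p.
The resulting 11×24 matrix has rank 9, and its Smith normal form has invariant factors (1,1,1,1,1,1,1,1,1).

The boundary map ∂_2: C_2 → C_1 acts by ∂[p,q,r] = [q,r] − [p,r] + [p,q]. For instance
  ∂[S,W,Y] = [W,Y] − [S,Y] + [S,W],
  ∂[Q,T,X] = [T,X] − [Q,X] + [Q,T].
The 24×16 boundary matrix has rank 15 and Smith normal form diag(1,1,1,1,1,1,1,1,1,1,1,1,1,1,2).

Now H_k = ker ∂_k / im ∂_{k+1}, so:

  H_1: rank ker ∂_1 − rank ∂_2 = (24 − 9) − 15 = 0, and ∂_2 has invariant factor 2 > 1, so H_1 ≅ Z/2.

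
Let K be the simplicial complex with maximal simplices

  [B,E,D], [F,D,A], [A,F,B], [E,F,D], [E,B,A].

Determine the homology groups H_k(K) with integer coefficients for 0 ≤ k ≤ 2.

K has 5 vertices, 10 edges, 5 triangles.
rank ∂_0 = 0, rank ∂_1 = 4 ⇒ b_0 = 5 − 0 − 4 = 1; all invariant factors of ∂_1 are 1 so no torsion. So H_0 ≅ Z.
rank ∂_1 = 4, rank ∂_2 = 5 ⇒ b_1 = 10 − 4 − 5 = 1; all invariant factors of ∂_2 are 1 so no torsion. So H_1 ≅ Z.
rank ∂_2 = 5, rank ∂_3 = 0 ⇒ b_2 = 5 − 5 − 0 = 0. So H_2 ≅ 0.

H_0 = Z,  H_1 = Z,  H_2 = 0.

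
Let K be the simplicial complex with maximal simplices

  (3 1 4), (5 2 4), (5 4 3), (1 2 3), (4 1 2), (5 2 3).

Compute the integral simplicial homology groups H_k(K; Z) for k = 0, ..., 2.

We work with the vertex ordering 1 < 2 < 3 < 4 < 5. The simplices of K, each written with vertices in increasing order, are:

  0-simplices (5): [1], [2], [3], [4], [5]
  1-simplices (9): [1,2], [1,3], [1,4], [2,3], [2,4], [2,5], [3,4], [3,5], [4,5]
  2-simplices (6): [1,2,3], [1,2,4], [1,3,4], [2,3,5], [2,4,5], [3,4,5]

Hence C_0 ≅ Z^5, C_1 ≅ Z^9, C_2 ≅ Z^6.

The boundary map ∂_1: C_1 → C_0 maps an edge to its endpoints' difference, ∂[p,q] = q − p. For instance
  ∂[3,5] = [5] − [3].
As a 5×9 matrix over Z this has rank 4, with invariant factors (1,1,1,1).

∂_2: C_2 → C_1 sends each 2-simplex [p,q,r] to [q,r] − [p,r] + [p,q]. For instance
  ∂[3,4,5] = [4,5] − [3,5] + [3,4],
  ∂[1,3,4] = [3,4] − [1,4] + [1,3].
The 9×6 boundary matrix has rank 5 and Smith normal form diag(1,1,1,1,1).

From H_k ≅ ker(∂_k) / im(∂_{k+1}) we obtain:

  H_0: rank C_0 − rank ∂_1 = 5 − 4 = 1, and the invariant factors of ∂_1 are all 1, so H_0 = Z.
  H_1: rank ker ∂_1 − rank ∂_2 = (9 − 4) − 5 = 0, and the invariant factors of ∂_2 are all 1, so H_1 = 0.
  H_2: rank ker ∂_2 − rank ∂_3 = (6 − 5) − 0 = 1, and there is no ∂_3, so H_2 = Z.

As a check, the Euler characteristic is 5 − 9 + 6 = 2, which agrees with 1 − 0 + 1 = 2.

H_0 = Z,  H_1 = 0,  H_2 = Z.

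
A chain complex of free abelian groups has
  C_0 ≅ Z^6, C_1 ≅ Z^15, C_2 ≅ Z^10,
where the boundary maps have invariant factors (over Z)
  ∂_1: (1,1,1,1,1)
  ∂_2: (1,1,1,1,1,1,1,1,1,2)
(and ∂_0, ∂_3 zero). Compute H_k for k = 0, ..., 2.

H_0: b_0 = 6 − 0 − 5 = 1; torsion from ∂_1 factors > 1: none. So H_0 ≅ Z.
H_1: b_1 = 15 − 5 − 10 = 0; torsion from ∂_2 factors > 1: [2]. So H_1 ≅ Z/2.
H_2: b_2 = 10 − 10 − 0 = 0; torsion from ∂_3 factors > 1: none. So H_2 ≅ 0.

H_0 ≅ Z,  H_1 ≅ Z/2,  H_2 = 0.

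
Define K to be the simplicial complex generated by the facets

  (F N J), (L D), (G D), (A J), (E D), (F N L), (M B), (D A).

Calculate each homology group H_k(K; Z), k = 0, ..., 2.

Fix the vertex order A < B < D < E < F < G < J < L < M < N and write every simplex with vertices in increasing order. Then dim K = 2 and the simplices of K are:

  0-simplices (10): A, B, D, E, F, G, J, L, M, N
  1-simplices (11): AD, AJ, BM, DE, DG, DL, FJ, FL, FN, JN, LN
  2-simplices (2): FJN, FLN

giving chain groups C_0 ≅ Z^10, C_1 ≅ Z^11, C_2 ≅ Z^2.

The boundary map ∂_1: C_1 → C_0 is given by ∂[p,q] = [q] − [p]. For instance
  ∂BM = M − B.
This gives a 10×11 integer matrix of rank 8; reducing to Smith normal form yields diagonal entries (1,1,1,1,1,1,1,1).

Boundary ∂_2: C_2 → C_1 acts by ∂[p,q,r] = [q,r] − [p,r] + [p,q]. For instance
  ∂FJN = JN − FN + FJ,
  ∂FLN = LN − FN + FL.
The 11×2 boundary matrix has rank 2 and Smith normal form diag(1,1).

Computing H_k = (kernel of ∂_k) / (image of ∂_{k+1}):

  H_0: rank C_0 − rank ∂_1 = 10 − 8 = 2, and the invariant factors of ∂_1 are all 1, so H_0 = Z^2.
  H_1: rank ker ∂_1 − rank ∂_2 = (11 − 8) − 2 = 1, and the invariant factors of ∂_2 are all 1, so H_1 = Z.
  H_2: rank ker ∂_2 − rank ∂_3 = (2 − 2) − 0 = 0, and there is no ∂_3, so H_2 = 0.

H_0 = Z^2,  H_1 = Z,  H_2 = 0.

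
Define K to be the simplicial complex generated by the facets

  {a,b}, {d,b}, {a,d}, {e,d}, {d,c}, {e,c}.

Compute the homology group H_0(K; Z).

H_0 = Z.

We work with the vertex ordering a < b < c < d < e. The simplices of K, each written with vertices in increasing order, are:

  0-simplices (5): a, b, c, d, e
  1-simplices (6): ab, ad, bd, cd, ce, de

so the chain groups are C_0 ≅ Z^5, C_1 ≅ Z^6.

Boundary ∂_1: C_1 → C_0 maps an edge to its endpoints' difference, ∂[p,q] = q − p. For instance
  ∂ab = b − a.
As a 5×6 matrix over Z this has rank 4, with invariant factors (1,1,1,1).

Computing H_k = (kernel of ∂_k) / (image of ∂_{k+1}):

  H_0: rank C_0 − rank ∂_1 = 5 − 4 = 1, and the invariant factors of ∂_1 are all 1, so H_0 = Z.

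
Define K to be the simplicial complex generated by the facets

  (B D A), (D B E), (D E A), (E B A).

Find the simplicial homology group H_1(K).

We work with the vertex ordering A < B < D < E. The simplices of K, each written with vertices in increasing order, are:

  0-simplices (4): A, B, D, E
  1-simplices (6): AB, AD, AE, BD, BE, DE
  2-simplices (4): ABD, ABE, ADE, BDE

Hence C_0 ≅ Z^4, C_1 ≅ Z^6, C_2 ≅ Z^4.

The boundary map ∂_1: C_1 → C_0 sends each edge [p,q] (with p < q) to q − p. For instance
  ∂AD = D − A.
As a 4×6 matrix over Z this has rank 3, with invariant factors (1,1,1).

Boundary ∂_2: C_2 → C_1 maps a triangle to the signed sum of its edges. For instance
  ∂ADE = DE − AE + AD,
  ∂ABE = BE − AE + AB.
As a 6×4 matrix over Z this has rank 3, with invariant factors (1,1,1).

Now H_k = ker ∂_k / im ∂_{k+1}, so:

  H_1: rank ker ∂_1 − rank ∂_2 = (6 − 3) − 3 = 0, and the invariant factors of ∂_2 are all 1, so H_1 = 0.

H_1 ≅ 0.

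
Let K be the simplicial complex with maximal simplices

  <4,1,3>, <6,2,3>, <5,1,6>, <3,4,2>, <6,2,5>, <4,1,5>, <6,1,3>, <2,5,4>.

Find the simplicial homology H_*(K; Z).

H_0 = Z,  H_1 = 0,  H_2 = Z.

Fix the vertex order 1 < 2 < 3 < 4 < 5 < 6 and write every simplex with vertices in increasing order. Then dim K = 2 and the simplices of K are:

  0-simplices (6): [1], [2], [3], [4], [5], [6]
  1-simplices (12): [1,3], [1,4], [1,5], [1,6], [2,3], [2,4], [2,5], [2,6], [3,4], [3,6], [4,5], [5,6]
  2-simplices (8): [1,3,4], [1,3,6], [1,4,5], [1,5,6], [2,3,4], [2,3,6], [2,4,5], [2,5,6]

giving chain groups C_0 ≅ Z^6, C_1 ≅ Z^12, C_2 ≅ Z^8.

Boundary ∂_1: C_1 → C_0 is given by ∂[p,q] = [q] − [p].
As a 6×12 matrix over Z this has rank 5, with invariant factors (1,1,1,1,1).

∂_2: C_2 → C_1 acts by ∂[p,q,r] = [q,r] − [p,r] + [p,q]. For instance
  ∂[1,5,6] = [5,6] − [1,6] + [1,5],
  ∂[1,3,6] = [3,6] − [1,6] + [1,3].
As a 12×8 matrix over Z this has rank 7, with invariant factors (1,1,1,1,1,1,1).

Computing H_k = (kernel of ∂_k) / (image of ∂_{k+1}):

  H_0: rank C_0 − rank ∂_1 = 6 − 5 = 1, and the invariant factors of ∂_1 are all 1, so H_0 ≅ Z.
  H_1: rank ker ∂_1 − rank ∂_2 = (12 − 5) − 7 = 0, and the invariant factors of ∂_2 are all 1, so H_1 ≅ 0.
  H_2: rank ker ∂_2 − rank ∂_3 = (8 − 7) − 0 = 1, and there is no ∂_3, so H_2 ≅ Z.

As a check, the Euler characteristic is 6 − 12 + 8 = 2, which agrees with 1 − 0 + 1 = 2.
(K is a triangulation of the 2-sphere S^2.)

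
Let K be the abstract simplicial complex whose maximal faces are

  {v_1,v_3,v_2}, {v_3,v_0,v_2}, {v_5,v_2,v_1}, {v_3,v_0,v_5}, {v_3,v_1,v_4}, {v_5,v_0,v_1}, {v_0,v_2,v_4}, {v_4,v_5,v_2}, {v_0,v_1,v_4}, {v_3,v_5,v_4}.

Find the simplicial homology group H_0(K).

Order the vertices as v_0 < v_1 < v_2 < v_3 < v_4 < v_5. Listing each simplex with vertices in this order, K has dimension 2 with simplices:

  0-simplices (6): [v_0], [v_1], [v_2], [v_3], [v_4], [v_5]
  1-simplices (15): (15 of them)
  2-simplices (10): [v_0,v_1,v_4], [v_0,v_1,v_5], [v_0,v_2,v_3], [v_0,v_2,v_4], [v_0,v_3,v_5], [v_1,v_2,v_3], [v_1,v_2,v_5], [v_1,v_3,v_4], [v_2,v_4,v_5], [v_3,v_4,v_5]

Hence C_0 ≅ Z^6, C_1 ≅ Z^15, C_2 ≅ Z^10.

∂_1: C_1 → C_0 sends each edge [p,q] (with p < q) to q − p.
The resulting 6×15 matrix has rank 5, and its Smith normal form has invariant factors (1,1,1,1,1).

The boundary map ∂_2: C_2 → C_1 maps a triangle to the signed sum of its edges. For instance
  ∂[v_2,v_4,v_5] = [v_4,v_5] − [v_2,v_5] + [v_2,v_4],
  ∂[v_0,v_2,v_4] = [v_2,v_4] − [v_0,v_4] + [v_0,v_2].
The 15×10 boundary matrix has rank 10 and Smith normal form diag(1,1,1,1,1,1,1,1,1,2).

Reading off H_k = ker ∂_k / im ∂_{k+1}:

  H_0: rank C_0 − rank ∂_1 = 6 − 5 = 1, and the invariant factors of ∂_1 are all 1, so H_0 ≅ Z.

H_0 = Z.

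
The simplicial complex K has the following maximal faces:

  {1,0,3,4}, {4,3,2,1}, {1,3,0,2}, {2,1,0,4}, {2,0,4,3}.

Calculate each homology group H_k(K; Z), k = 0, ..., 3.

H_0 ≅ Z,  H_1 = 0,  H_2 = 0,  H_3 ≅ Z.

Fix the vertex order 0 < 1 < 2 < 3 < 4 and write every simplex with vertices in increasing order. Then dim K = 3 and the simplices of K are:

  0-simplices (5): [0], [1], [2], [3], [4]
  1-simplices (10): [0,1], [0,2], [0,3], [0,4], [1,2], [1,3], [1,4], [2,3], [2,4], [3,4]
  2-simplices (10): [0,1,2], [0,1,3], [0,1,4], [0,2,3], [0,2,4], [0,3,4], [1,2,3], [1,2,4], [1,3,4], [2,3,4]
  3-simplices (5): [0,1,2,3], [0,1,2,4], [0,1,3,4], [0,2,3,4], [1,2,3,4]

so the chain groups are C_0 ≅ Z^5, C_1 ≅ Z^10, C_2 ≅ Z^10, C_3 ≅ Z^5.

The boundary map ∂_1: C_1 → C_0 maps an edge to its endpoints' difference, ∂[p,q] = q − p.
This gives a 5×10 integer matrix of rank 4; reducing to Smith normal form yields diagonal entries (1,1,1,1).

Boundary ∂_2: C_2 → C_1 sends each 2-simplex [p,q,r] to [q,r] − [p,r] + [p,q]. For instance
  ∂[0,1,4] = [1,4] − [0,4] + [0,1],
  ∂[1,2,4] = [2,4] − [1,4] + [1,2].
The 10×10 boundary matrix has rank 6 and Smith normal form diag(1,1,1,1,1,1).

Boundary ∂_3: C_3 → C_2 sends each 3-simplex σ to the alternating sum Σ_i (−1)^i (σ with its i-th vertex removed). For instance
  ∂[0,1,3,4] = [1,3,4] − [0,3,4] + [0,1,4] − [0,1,3],
  ∂[0,1,2,4] = [1,2,4] − [0,2,4] + [0,1,4] − [0,1,2].
The resulting 10×5 matrix has rank 4, and its Smith normal form has invariant factors (1,1,1,1).

Now H_k = ker ∂_k / im ∂_{k+1}, so:

  H_0: rank C_0 − rank ∂_1 = 5 − 4 = 1, and the invariant factors of ∂_1 are all 1, so H_0 ≅ Z.
  H_1: rank ker ∂_1 − rank ∂_2 = (10 − 4) − 6 = 0, and the invariant factors of ∂_2 are all 1, so H_1 ≅ 0.
  H_2: rank ker ∂_2 − rank ∂_3 = (10 − 6) − 4 = 0, and the invariant factors of ∂_3 are all 1, so H_2 ≅ 0.
  H_3: rank ker ∂_3 − rank ∂_4 = (5 − 4) − 0 = 1, and there is no ∂_4, so H_3 ≅ Z.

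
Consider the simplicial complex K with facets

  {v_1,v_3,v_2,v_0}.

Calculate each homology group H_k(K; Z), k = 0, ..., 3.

Order the vertices as v_0 < v_1 < v_2 < v_3. Listing each simplex with vertices in this order, K has dimension 3 with simplices:

  0-simplices (4): [v_0], [v_1], [v_2], [v_3]
  1-simplices (6): [v_0,v_1], [v_0,v_2], [v_0,v_3], [v_1,v_2], [v_1,v_3], [v_2,v_3]
  2-simplices (4): [v_0,v_1,v_2], [v_0,v_1,v_3], [v_0,v_2,v_3], [v_1,v_2,v_3]
  3-simplices (1): [v_0,v_1,v_2,v_3]

Hence C_0 ≅ Z^4, C_1 ≅ Z^6, C_2 ≅ Z^4, C_3 ≅ Z^1.

∂_1: C_1 → C_0 is given by ∂[p,q] = [q] − [p]. For instance
  ∂[v_2,v_3] = [v_3] − [v_2].
As a 4×6 matrix over Z this has rank 3, with invariant factors (1,1,1).

Boundary ∂_2: C_2 → C_1 acts by ∂[p,q,r] = [q,r] − [p,r] + [p,q]. For instance
  ∂[v_0,v_1,v_2] = [v_1,v_2] − [v_0,v_2] + [v_0,v_1],
  ∂[v_0,v_1,v_3] = [v_1,v_3] − [v_0,v_3] + [v_0,v_1].
This gives a 6×4 integer matrix of rank 3; reducing to Smith normal form yields diagonal entries (1,1,1).

Boundary ∂_3: C_3 → C_2 sends each 3-simplex σ to the alternating sum Σ_i (−1)^i (σ with its i-th vertex removed). For instance
  ∂[v_0,v_1,v_2,v_3] = [v_1,v_2,v_3] − [v_0,v_2,v_3] + [v_0,v_1,v_3] − [v_0,v_1,v_2].
The resulting 4×1 matrix has rank 1, and its Smith normal form has invariant factors (1).

From H_k ≅ ker(∂_k) / im(∂_{k+1}) we obtain:

  H_0: rank C_0 − rank ∂_1 = 4 − 3 = 1, and the invariant factors of ∂_1 are all 1, so H_0 = Z.
  H_1: rank ker ∂_1 − rank ∂_2 = (6 − 3) − 3 = 0, and the invariant factors of ∂_2 are all 1, so H_1 = 0.
  H_2: rank ker ∂_2 − rank ∂_3 = (4 − 3) − 1 = 0, and the invariant factors of ∂_3 are all 1, so H_2 = 0.
  H_3: rank ker ∂_3 − rank ∂_4 = (1 − 1) − 0 = 0, and there is no ∂_4, so H_3 = 0.

(K is a triangulation of the 3-simplex.)

H_0 ≅ Z,  H_1 = 0,  H_2 = 0,  H_3 = 0.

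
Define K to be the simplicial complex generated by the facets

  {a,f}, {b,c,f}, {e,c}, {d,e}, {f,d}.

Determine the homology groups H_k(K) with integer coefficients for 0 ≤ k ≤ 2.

H_0 ≅ Z,  H_1 ≅ Z,  H_2 = 0.

We work with the vertex ordering a < b < c < d < e < f. The simplices of K, each written with vertices in increasing order, are:

  0-simplices (6): a, b, c, d, e, f
  1-simplices (7): af, bc, bf, ce, cf, de, df
  2-simplices (1): bcf

so the chain groups are C_0 ≅ Z^6, C_1 ≅ Z^7, C_2 ≅ Z^1.

∂_1: C_1 → C_0 sends each edge [p,q] (with p < q) to q − p.
The 6×7 boundary matrix has rank 5 and Smith normal form diag(1,1,1,1,1).

The boundary map ∂_2: C_2 → C_1 acts by ∂[p,q,r] = [q,r] − [p,r] + [p,q]. For instance
  ∂bcf = cf − bf + bc.
The 7×1 boundary matrix has rank 1 and Smith normal form diag(1).

From H_k ≅ ker(∂_k) / im(∂_{k+1}) we obtain:

  H_0: rank C_0 − rank ∂_1 = 6 − 5 = 1, and the invariant factors of ∂_1 are all 1, so H_0 = Z.
  H_1: rank ker ∂_1 − rank ∂_2 = (7 − 5) − 1 = 1, and the invariant factors of ∂_2 are all 1, so H_1 = Z.
  H_2: rank ker ∂_2 − rank ∂_3 = (1 − 1) − 0 = 0, and there is no ∂_3, so H_2 = 0.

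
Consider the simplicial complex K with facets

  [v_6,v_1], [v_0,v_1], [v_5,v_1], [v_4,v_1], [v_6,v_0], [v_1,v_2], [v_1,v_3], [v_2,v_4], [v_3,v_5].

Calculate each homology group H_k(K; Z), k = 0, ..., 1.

H_0 ≅ Z,  H_1 ≅ Z^3.

Take the total order v_0 < v_1 < v_2 < v_3 < v_4 < v_5 < v_6 on the vertex set. Then K (dimension 1) consists of the simplices:

  0-simplices (7): [v_0], [v_1], [v_2], [v_3], [v_4], [v_5], [v_6]
  1-simplices (9): [v_0,v_1], [v_0,v_6], [v_1,v_2], [v_1,v_3], [v_1,v_4], [v_1,v_5], [v_1,v_6], [v_2,v_4], [v_3,v_5]

so the chain groups are C_0 ≅ Z^7, C_1 ≅ Z^9.

∂_1: C_1 → C_0 is given by ∂[p,q] = [q] − [p]. For instance
  ∂[v_1,v_2] = [v_2] − [v_1].
The 7×9 boundary matrix has rank 6 and Smith normal form diag(1,1,1,1,1,1).

Now H_k = ker ∂_k / im ∂_{k+1}, so:

  H_0: rank C_0 − rank ∂_1 = 7 − 6 = 1, and the invariant factors of ∂_1 are all 1, so H_0 ≅ Z.
  H_1: rank ker ∂_1 − rank ∂_2 = (9 − 6) − 0 = 3, and there is no ∂_2, so H_1 ≅ Z^3.

(K is a triangulation of a wedge of 3 circles.)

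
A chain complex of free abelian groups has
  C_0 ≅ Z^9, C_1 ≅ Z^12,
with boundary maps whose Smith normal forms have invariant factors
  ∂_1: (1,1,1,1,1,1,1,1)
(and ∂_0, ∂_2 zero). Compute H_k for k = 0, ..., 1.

H_0: b_0 = 9 − 0 − 8 = 1; torsion from ∂_1 factors > 1: none. So H_0 ≅ Z.
H_1: b_1 = 12 − 8 − 0 = 4; torsion from ∂_2 factors > 1: none. So H_1 ≅ Z^4.

H_0 ≅ Z,  H_1 ≅ Z^4.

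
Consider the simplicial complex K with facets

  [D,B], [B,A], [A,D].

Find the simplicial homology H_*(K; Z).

Take the total order A < B < D on the vertex set. Then K (dimension 1) consists of the simplices:

  0-simplices (3): A, B, D
  1-simplices (3): AB, AD, BD

so the chain groups are C_0 ≅ Z^3, C_1 ≅ Z^3.

∂_1: C_1 → C_0 maps an edge to its endpoints' difference, ∂[p,q] = q − p.
The 3×3 boundary matrix has rank 2 and Smith normal form diag(1,1).

Reading off H_k = ker ∂_k / im ∂_{k+1}:

  H_0: rank C_0 − rank ∂_1 = 3 − 2 = 1, and the invariant factors of ∂_1 are all 1, so H_0 ≅ Z.
  H_1: rank ker ∂_1 − rank ∂_2 = (3 − 2) − 0 = 1, and there is no ∂_2, so H_1 ≅ Z.

H_0 = Z,  H_1 = Z.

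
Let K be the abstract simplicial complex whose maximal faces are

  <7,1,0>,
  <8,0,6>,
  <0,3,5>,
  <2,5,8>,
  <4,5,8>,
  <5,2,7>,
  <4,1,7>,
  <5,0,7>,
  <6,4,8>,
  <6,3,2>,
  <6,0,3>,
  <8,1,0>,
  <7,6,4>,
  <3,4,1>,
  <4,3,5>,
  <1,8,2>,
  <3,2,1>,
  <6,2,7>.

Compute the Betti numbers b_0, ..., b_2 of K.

b_0 = 1, b_1 = 2, b_2 = 1.

Fix the vertex order 0 < 1 < 2 < 3 < 4 < 5 < 6 < 7 < 8 and write every simplex with vertices in increasing order. Then dim K = 2 and the simplices of K are:

  0-simplices (9): [0], [1], [2], [3], [4], [5], [6], [7], [8]
  1-simplices (27): (27 of them)
  2-simplices (18): [0,1,7], [0,1,8], [0,3,5], [0,3,6], [0,5,7], [0,6,8], [1,2,3], [1,2,8], [1,3,4], [1,4,7], [2,3,6], [2,5,7], [2,5,8], [2,6,7], [3,4,5], [4,5,8], [4,6,7], [4,6,8]

Hence C_0 ≅ Z^9, C_1 ≅ Z^27, C_2 ≅ Z^18.

∂_1: C_1 → C_0 maps an edge to its endpoints' difference, ∂[p,q] = q − p.
The 9×27 boundary matrix has rank 8 and Smith normal form diag(1,1,1,1,1,1,1,1).

∂_2: C_2 → C_1 sends each 2-simplex [p,q,r] to [q,r] − [p,r] + [p,q]. For instance
  ∂[2,3,6] = [3,6] − [2,6] + [2,3],
  ∂[0,1,8] = [1,8] − [0,8] + [0,1].
This gives a 27×18 integer matrix of rank 17; reducing to Smith normal form yields diagonal entries (1,1,1,1,1,1,1,1,1,1,1,1,1,1,1,1,1).

Now H_k = ker ∂_k / im ∂_{k+1}, so:

  H_0: rank C_0 − rank ∂_1 = 9 − 8 = 1, and the invariant factors of ∂_1 are all 1, so H_0 ≅ Z.
  H_1: rank ker ∂_1 − rank ∂_2 = (27 − 8) − 17 = 2, and the invariant factors of ∂_2 are all 1, so H_1 ≅ Z^2.
  H_2: rank ker ∂_2 − rank ∂_3 = (18 − 17) − 0 = 1, and there is no ∂_3, so H_2 ≅ Z.

Hence the Betti numbers are b_0 = 1, b_1 = 2, b_2 = 1.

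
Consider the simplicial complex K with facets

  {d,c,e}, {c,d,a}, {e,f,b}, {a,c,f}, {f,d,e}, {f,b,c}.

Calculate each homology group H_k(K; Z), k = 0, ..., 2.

K has 6 vertices, 12 edges, 6 triangles.
rank ∂_0 = 0, rank ∂_1 = 5 ⇒ b_0 = 6 − 0 − 5 = 1; all invariant factors of ∂_1 are 1 so no torsion. So H_0 ≅ Z.
rank ∂_1 = 5, rank ∂_2 = 6 ⇒ b_1 = 12 − 5 − 6 = 1; all invariant factors of ∂_2 are 1 so no torsion. So H_1 ≅ Z.
rank ∂_2 = 6, rank ∂_3 = 0 ⇒ b_2 = 6 − 6 − 0 = 0. So H_2 ≅ 0.

H_0 ≅ Z,  H_1 ≅ Z,  H_2 = 0.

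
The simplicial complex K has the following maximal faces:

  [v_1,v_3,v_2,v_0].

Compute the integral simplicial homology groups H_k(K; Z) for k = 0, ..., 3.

K has 4 vertices, 6 edges, 4 triangles, 1 3-simplex.
rank ∂_0 = 0, rank ∂_1 = 3 ⇒ b_0 = 4 − 0 − 3 = 1; all invariant factors of ∂_1 are 1 so no torsion. So H_0 ≅ Z.
rank ∂_1 = 3, rank ∂_2 = 3 ⇒ b_1 = 6 − 3 − 3 = 0; all invariant factors of ∂_2 are 1 so no torsion. So H_1 ≅ 0.
rank ∂_2 = 3, rank ∂_3 = 1 ⇒ b_2 = 4 − 3 − 1 = 0; all invariant factors of ∂_3 are 1 so no torsion. So H_2 ≅ 0.
rank ∂_3 = 1, rank ∂_4 = 0 ⇒ b_3 = 1 − 1 − 0 = 0. So H_3 ≅ 0.

H_0 = Z,  H_1 = 0,  H_2 = 0,  H_3 = 0.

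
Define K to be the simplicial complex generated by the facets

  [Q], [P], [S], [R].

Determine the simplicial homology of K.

Fix the vertex order P < Q < R < S and write every simplex with vertices in increasing order. Then dim K = 0 and the simplices of K are:

  0-simplices (4): P, Q, R, S

giving chain groups C_0 ≅ Z^4.

Now H_k = ker ∂_k / im ∂_{k+1}, so:

  H_0: rank C_0 − rank ∂_1 = 4 − 0 = 4, and there is no ∂_1, so H_0 ≅ Z^4.

H_0 ≅ Z^4.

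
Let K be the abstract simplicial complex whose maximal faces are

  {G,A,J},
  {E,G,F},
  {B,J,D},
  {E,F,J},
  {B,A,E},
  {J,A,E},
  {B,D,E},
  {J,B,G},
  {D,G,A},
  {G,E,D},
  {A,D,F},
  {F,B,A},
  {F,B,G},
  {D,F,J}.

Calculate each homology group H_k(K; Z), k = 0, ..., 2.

We work with the vertex ordering A < B < D < E < F < G < J. The simplices of K, each written with vertices in increasing order, are:

  0-simplices (7): A, B, D, E, F, G, J
  1-simplices (21): AB, AD, AE, AF, AG, AJ, BD, BE, BF, BG, BJ, DE, DF, DG, DJ, EF, EG, EJ, FG, FJ, GJ
  2-simplices (14): ABE, ABF, ADF, ADG, AEJ, AGJ, BDE, BDJ, BFG, BGJ, DEG, DFJ, EFG, EFJ

so the chain groups are C_0 ≅ Z^7, C_1 ≅ Z^21, C_2 ≅ Z^14.

Boundary ∂_1: C_1 → C_0 sends each edge [p,q] (with p < q) to q − p. For instance
  ∂FG = G − F.
As a 7×21 matrix over Z this has rank 6, with invariant factors (1,1,1,1,1,1).

∂_2: C_2 → C_1 maps a triangle to the signed sum of its edges. For instance
  ∂ADG = DG − AG + AD,
  ∂ABE = BE − AE + AB.
The resulting 21×14 matrix has rank 13, and its Smith normal form has invariant factors (1,1,1,1,1,1,1,1,1,1,1,1,1).

From H_k ≅ ker(∂_k) / im(∂_{k+1}) we obtain:

  H_0: rank C_0 − rank ∂_1 = 7 − 6 = 1, and the invariant factors of ∂_1 are all 1, so H_0 ≅ Z.
  H_1: rank ker ∂_1 − rank ∂_2 = (21 − 6) − 13 = 2, and the invariant factors of ∂_2 are all 1, so H_1 ≅ Z^2.
  H_2: rank ker ∂_2 − rank ∂_3 = (14 − 13) − 0 = 1, and there is no ∂_3, so H_2 ≅ Z.

H_0 ≅ Z,  H_1 ≅ Z^2,  H_2 ≅ Z.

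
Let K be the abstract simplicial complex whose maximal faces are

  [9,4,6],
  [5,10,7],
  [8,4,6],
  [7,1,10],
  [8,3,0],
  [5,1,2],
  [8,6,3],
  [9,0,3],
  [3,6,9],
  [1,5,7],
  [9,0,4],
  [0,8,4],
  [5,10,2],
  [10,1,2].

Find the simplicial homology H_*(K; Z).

H_0 ≅ Z^2,  H_1 = 0,  H_2 ≅ Z^2.

K has 11 vertices, 21 edges, 14 triangles.
rank ∂_0 = 0, rank ∂_1 = 9 ⇒ b_0 = 11 − 0 − 9 = 2; all invariant factors of ∂_1 are 1 so no torsion. So H_0 = Z^2.
rank ∂_1 = 9, rank ∂_2 = 12 ⇒ b_1 = 21 − 9 − 12 = 0; all invariant factors of ∂_2 are 1 so no torsion. So H_1 = 0.
rank ∂_2 = 12, rank ∂_3 = 0 ⇒ b_2 = 14 − 12 − 0 = 2. So H_2 = Z^2.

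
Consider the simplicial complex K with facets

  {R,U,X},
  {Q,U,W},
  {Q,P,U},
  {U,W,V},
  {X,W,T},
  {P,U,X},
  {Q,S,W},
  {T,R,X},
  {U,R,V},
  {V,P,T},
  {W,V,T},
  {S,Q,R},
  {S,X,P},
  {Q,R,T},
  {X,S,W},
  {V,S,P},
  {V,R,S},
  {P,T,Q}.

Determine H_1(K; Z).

We work with the vertex ordering P < Q < R < S < T < U < V < W < X. The simplices of K, each written with vertices in increasing order, are:

  0-simplices (9): P, Q, R, S, T, U, V, W, X
  1-simplices (27): PQ, PS, PT, PU, PV, PX, QR, QS, QT, QU, QW, RS, RT, RU, RV, RX, SV, SW, SX, TV, TW, TX, UV, UW, UX, VW, WX
  2-simplices (18): PQT, PQU, PSV, PSX, PTV, PUX, QRS, QRT, QSW, QUW, RSV, RTX, RUV, RUX, SWX, TVW, TWX, UVW

so the chain groups are C_0 ≅ Z^9, C_1 ≅ Z^27, C_2 ≅ Z^18.

∂_1: C_1 → C_0 sends each edge [p,q] (with p < q) to q − p. For instance
  ∂QW = W − Q.
This gives a 9×27 integer matrix of rank 8; reducing to Smith normal form yields diagonal entries (1,1,1,1,1,1,1,1).

∂_2: C_2 → C_1 acts by ∂[p,q,r] = [q,r] − [p,r] + [p,q]. For instance
  ∂RUV = UV − RV + RU,
  ∂UVW = VW − UW + UV.
The 27×18 boundary matrix has rank 17 and Smith normal form diag(1,1,1,1,1,1,1,1,1,1,1,1,1,1,1,1,1).

Now H_k = ker ∂_k / im ∂_{k+1}, so:

  H_1: rank ker ∂_1 − rank ∂_2 = (27 − 8) − 17 = 2, and the invariant factors of ∂_2 are all 1, so H_1 ≅ Z^2.

H_1 = Z^2.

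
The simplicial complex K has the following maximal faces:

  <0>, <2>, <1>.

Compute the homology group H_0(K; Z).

Fix the vertex order 0 < 1 < 2 and write every simplex with vertices in increasing order. Then dim K = 0 and the simplices of K are:

  0-simplices (3): [0], [1], [2]

giving chain groups C_0 ≅ Z^3.

Now H_k = ker ∂_k / im ∂_{k+1}, so:

  H_0: rank C_0 − rank ∂_1 = 3 − 0 = 3, and there is no ∂_1, so H_0 ≅ Z^3.

H_0 ≅ Z^3.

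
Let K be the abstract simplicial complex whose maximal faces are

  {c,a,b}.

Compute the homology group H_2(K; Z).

We work with the vertex ordering a < b < c. The simplices of K, each written with vertices in increasing order, are:

  0-simplices (3): a, b, c
  1-simplices (3): ab, ac, bc
  2-simplices (1): abc

so the chain groups are C_0 ≅ Z^3, C_1 ≅ Z^3, C_2 ≅ Z^1.

Boundary ∂_1: C_1 → C_0 sends each edge [p,q] (with p < q) to q − p.
This gives a 3×3 integer matrix of rank 2; reducing to Smith normal form yields diagonal entries (1,1).

The boundary map ∂_2: C_2 → C_1 acts by ∂[p,q,r] = [q,r] − [p,r] + [p,q]. For instance
  ∂abc = bc − ac + ab.
The 3×1 boundary matrix has rank 1 and Smith normal form diag(1).

From H_k ≅ ker(∂_k) / im(∂_{k+1}) we obtain:

  H_2: rank ker ∂_2 − rank ∂_3 = (1 − 1) − 0 = 0, and there is no ∂_3, so H_2 ≅ 0.

(K is a triangulation of the 2-simplex.)

H_2 = 0.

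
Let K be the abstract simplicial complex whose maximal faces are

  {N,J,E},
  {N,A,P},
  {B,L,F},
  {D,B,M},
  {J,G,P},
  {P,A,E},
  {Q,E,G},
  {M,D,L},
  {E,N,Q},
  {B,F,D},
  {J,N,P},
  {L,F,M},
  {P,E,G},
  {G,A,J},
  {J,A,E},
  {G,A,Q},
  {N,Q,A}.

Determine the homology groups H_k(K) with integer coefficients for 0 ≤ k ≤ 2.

Fix the vertex order A < B < D < E < F < G < J < L < M < N < P < Q and write every simplex with vertices in increasing order. Then dim K = 2 and the simplices of K are:

  0-simplices (12): A, B, D, E, F, G, J, L, M, N, P, Q
  1-simplices (28): AE, AG, AJ, AN, AP, AQ, BD, BF, BL, BM, DF, DL, DM, EG, EJ, EN, EP, EQ, FL, FM, GJ, GP, GQ, JN, JP, LM, NP, NQ
  2-simplices (17): AEJ, AEP, AGJ, AGQ, ANP, ANQ, BDF, BDM, BFL, DLM, EGP, EGQ, EJN, ENQ, FLM, GJP, JNP

so the chain groups are C_0 ≅ Z^12, C_1 ≅ Z^28, C_2 ≅ Z^17.

The boundary map ∂_1: C_1 → C_0 maps an edge to its endpoints' difference, ∂[p,q] = q − p. For instance
  ∂EQ = Q − E.
This gives a 12×28 integer matrix of rank 10; reducing to Smith normal form yields diagonal entries (1,1,1,1,1,1,1,1,1,1).

The boundary map ∂_2: C_2 → C_1 acts by ∂[p,q,r] = [q,r] − [p,r] + [p,q]. For instance
  ∂AEJ = EJ − AJ + AE,
  ∂BDF = DF − BF + BD.
The resulting 28×17 matrix has rank 17, and its Smith normal form has invariant factors (1,1,1,1,1,1,1,1,1,1,1,1,1,1,1,1,2).

From H_k ≅ ker(∂_k) / im(∂_{k+1}) we obtain:

  H_0: rank C_0 − rank ∂_1 = 12 − 10 = 2, and the invariant factors of ∂_1 are all 1, so H_0 = Z^2.
  H_1: rank ker ∂_1 − rank ∂_2 = (28 − 10) − 17 = 1, and ∂_2 has invariant factor 2 > 1, so H_1 = Z ⊕ Z/2.
  H_2: rank ker ∂_2 − rank ∂_3 = (17 − 17) − 0 = 0, and there is no ∂_3, so H_2 = 0.

As a check, the Euler characteristic is 12 − 28 + 17 = 1, which agrees with 2 − 1 + 0 = 1.
(K is a triangulation of the disjoint union of the real projective plane RP^2 and the Möbius band.)

H_0 ≅ Z^2,  H_1 ≅ Z ⊕ Z/2,  H_2 = 0.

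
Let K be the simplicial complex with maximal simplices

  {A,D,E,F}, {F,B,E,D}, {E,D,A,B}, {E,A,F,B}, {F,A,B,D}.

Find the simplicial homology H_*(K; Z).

Order the vertices as A < B < D < E < F. Listing each simplex with vertices in this order, K has dimension 3 with simplices:

  0-simplices (5): A, B, D, E, F
  1-simplices (10): AB, AD, AE, AF, BD, BE, BF, DE, DF, EF
  2-simplices (10): ABD, ABE, ABF, ADE, ADF, AEF, BDE, BDF, BEF, DEF
  3-simplices (5): ABDE, ABDF, ABEF, ADEF, BDEF

giving chain groups C_0 ≅ Z^5, C_1 ≅ Z^10, C_2 ≅ Z^10, C_3 ≅ Z^5.

Boundary ∂_1: C_1 → C_0 is given by ∂[p,q] = [q] − [p].
The 5×10 boundary matrix has rank 4 and Smith normal form diag(1,1,1,1).

∂_2: C_2 → C_1 acts by ∂[p,q,r] = [q,r] − [p,r] + [p,q]. For instance
  ∂ADE = DE − AE + AD,
  ∂ABF = BF − AF + AB.
The resulting 10×10 matrix has rank 6, and its Smith normal form has invariant factors (1,1,1,1,1,1).

The boundary map ∂_3: C_3 → C_2 sends each 3-simplex σ to the alternating sum Σ_i (−1)^i (σ with its i-th vertex removed). For instance
  ∂ADEF = DEF − AEF + ADF − ADE,
  ∂ABDF = BDF − ADF + ABF − ABD.
This gives a 10×5 integer matrix of rank 4; reducing to Smith normal form yields diagonal entries (1,1,1,1).

Reading off H_k = ker ∂_k / im ∂_{k+1}:

  H_0: rank C_0 − rank ∂_1 = 5 − 4 = 1, and the invariant factors of ∂_1 are all 1, so H_0 ≅ Z.
  H_1: rank ker ∂_1 − rank ∂_2 = (10 − 4) − 6 = 0, and the invariant factors of ∂_2 are all 1, so H_1 ≅ 0.
  H_2: rank ker ∂_2 − rank ∂_3 = (10 − 6) − 4 = 0, and the invariant factors of ∂_3 are all 1, so H_2 ≅ 0.
  H_3: rank ker ∂_3 − rank ∂_4 = (5 − 4) − 0 = 1, and there is no ∂_4, so H_3 ≅ Z.

As a check, the Euler characteristic is 5 − 10 + 10 − 5 = 0, which agrees with 1 − 0 + 0 − 1 = 0.

H_0 ≅ Z,  H_1 = 0,  H_2 = 0,  H_3 ≅ Z.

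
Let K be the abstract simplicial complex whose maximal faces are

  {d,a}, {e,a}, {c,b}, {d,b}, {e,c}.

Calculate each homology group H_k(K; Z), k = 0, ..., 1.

H_0 = Z,  H_1 = Z.

K has 5 vertices, 5 edges.
rank ∂_0 = 0, rank ∂_1 = 4 ⇒ b_0 = 5 − 0 − 4 = 1; all invariant factors of ∂_1 are 1 so no torsion. So H_0 ≅ Z.
rank ∂_1 = 4, rank ∂_2 = 0 ⇒ b_1 = 5 − 4 − 0 = 1. So H_1 ≅ Z.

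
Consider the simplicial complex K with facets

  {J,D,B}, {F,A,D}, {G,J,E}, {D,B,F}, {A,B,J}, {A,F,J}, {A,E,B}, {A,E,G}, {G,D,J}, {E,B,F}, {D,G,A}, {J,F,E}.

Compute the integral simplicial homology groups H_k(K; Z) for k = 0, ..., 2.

K has 7 vertices, 18 edges, 12 triangles.
rank ∂_0 = 0, rank ∂_1 = 6 ⇒ b_0 = 7 − 0 − 6 = 1; all invariant factors of ∂_1 are 1 so no torsion. So H_0 ≅ Z.
rank ∂_1 = 6, rank ∂_2 = 12 ⇒ b_1 = 18 − 6 − 12 = 0; ∂_2 has invariant factor(s) [2] giving torsion. So H_1 ≅ Z_2.
rank ∂_2 = 12, rank ∂_3 = 0 ⇒ b_2 = 12 − 12 − 0 = 0. So H_2 ≅ 0.

H_0 ≅ Z,  H_1 ≅ Z_2,  H_2 = 0.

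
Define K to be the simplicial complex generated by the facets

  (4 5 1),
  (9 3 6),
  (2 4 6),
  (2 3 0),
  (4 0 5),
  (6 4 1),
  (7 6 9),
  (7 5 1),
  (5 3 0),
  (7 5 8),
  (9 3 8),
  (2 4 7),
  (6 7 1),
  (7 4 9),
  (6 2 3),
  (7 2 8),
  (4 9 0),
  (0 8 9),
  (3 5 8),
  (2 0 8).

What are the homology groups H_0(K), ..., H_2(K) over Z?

H_0 ≅ Z,  H_1 ≅ Z ⊕ Z/2Z,  H_2 = 0.

We work with the vertex ordering 0 < 1 < 2 < 3 < 4 < 5 < 6 < 7 < 8 < 9. The simplices of K, each written with vertices in increasing order, are:

  0-simplices (10): [0], [1], [2], [3], [4], [5], [6], [7], [8], [9]
  1-simplices (30): (30 of them)
  2-simplices (20): (20 of them)

giving chain groups C_0 ≅ Z^10, C_1 ≅ Z^30, C_2 ≅ Z^20.

∂_1: C_1 → C_0 sends each edge [p,q] (with p < q) to q − p. For instance
  ∂[0,4] = [4] − [0].
As a 10×30 matrix over Z this has rank 9, with invariant factors (1,1,1,1,1,1,1,1,1).

Boundary ∂_2: C_2 → C_1 maps a triangle to the signed sum of its edges. For instance
  ∂[0,2,8] = [2,8] − [0,8] + [0,2],
  ∂[4,7,9] = [7,9] − [4,9] + [4,7].
As a 30×20 matrix over Z this has rank 20, with invariant factors (1,1,1,1,1,1,1,1,1,1,1,1,1,1,1,1,1,1,1,2).

Now H_k = ker ∂_k / im ∂_{k+1}, so:

  H_0: rank C_0 − rank ∂_1 = 10 − 9 = 1, and the invariant factors of ∂_1 are all 1, so H_0 = Z.
  H_1: rank ker ∂_1 − rank ∂_2 = (30 − 9) − 20 = 1, and ∂_2 has invariant factor 2 > 1, so H_1 = Z ⊕ Z/2Z.
  H_2: rank ker ∂_2 − rank ∂_3 = (20 − 20) − 0 = 0, and there is no ∂_3, so H_2 = 0.

(K is a triangulation of the Klein bottle.)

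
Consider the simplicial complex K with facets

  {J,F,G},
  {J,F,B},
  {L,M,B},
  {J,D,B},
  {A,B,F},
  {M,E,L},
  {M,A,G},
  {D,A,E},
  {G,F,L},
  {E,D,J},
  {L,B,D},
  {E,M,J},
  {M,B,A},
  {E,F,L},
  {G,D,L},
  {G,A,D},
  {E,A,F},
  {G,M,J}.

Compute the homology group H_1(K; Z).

K has 9 vertices, 27 edges, 18 triangles.
rank ∂_1 = 8, rank ∂_2 = 17 ⇒ b_1 = 27 − 8 − 17 = 2; all invariant factors of ∂_2 are 1 so no torsion. So H_1 = Z^2.

H_1 ≅ Z^2.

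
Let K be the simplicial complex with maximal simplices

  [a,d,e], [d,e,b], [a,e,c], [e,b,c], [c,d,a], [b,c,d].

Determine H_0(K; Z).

Fix the vertex order a < b < c < d < e and write every simplex with vertices in increasing order. Then dim K = 2 and the simplices of K are:

  0-simplices (5): a, b, c, d, e
  1-simplices (9): ac, ad, ae, bc, bd, be, cd, ce, de
  2-simplices (6): acd, ace, ade, bcd, bce, bde

Hence C_0 ≅ Z^5, C_1 ≅ Z^9, C_2 ≅ Z^6.

The boundary map ∂_1: C_1 → C_0 is given by ∂[p,q] = [q] − [p]. For instance
  ∂bc = c − b.
As a 5×9 matrix over Z this has rank 4, with invariant factors (1,1,1,1).

Boundary ∂_2: C_2 → C_1 sends each 2-simplex [p,q,r] to [q,r] − [p,r] + [p,q]. For instance
  ∂acd = cd − ad + ac,
  ∂bce = ce − be + bc.
The 9×6 boundary matrix has rank 5 and Smith normal form diag(1,1,1,1,1).

From H_k ≅ ker(∂_k) / im(∂_{k+1}) we obtain:

  H_0: rank C_0 − rank ∂_1 = 5 − 4 = 1, and the invariant factors of ∂_1 are all 1, so H_0 = Z.

H_0 = Z.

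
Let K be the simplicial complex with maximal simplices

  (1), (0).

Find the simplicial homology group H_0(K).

H_0 ≅ Z^2.

Take the total order 0 < 1 on the vertex set. Then K (dimension 0) consists of the simplices:

  0-simplices (2): [0], [1]

giving chain groups C_0 ≅ Z^2.

Computing H_k = (kernel of ∂_k) / (image of ∂_{k+1}):

  H_0: rank C_0 − rank ∂_1 = 2 − 0 = 2, and there is no ∂_1, so H_0 ≅ Z^2.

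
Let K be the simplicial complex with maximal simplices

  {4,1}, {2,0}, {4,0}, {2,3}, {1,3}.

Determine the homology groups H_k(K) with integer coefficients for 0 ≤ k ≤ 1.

Take the total order 0 < 1 < 2 < 3 < 4 on the vertex set. Then K (dimension 1) consists of the simplices:

  0-simplices (5): [0], [1], [2], [3], [4]
  1-simplices (5): [0,2], [0,4], [1,3], [1,4], [2,3]

so the chain groups are C_0 ≅ Z^5, C_1 ≅ Z^5.

The boundary map ∂_1: C_1 → C_0 is given by ∂[p,q] = [q] − [p]. For instance
  ∂[0,4] = [4] − [0].
The 5×5 boundary matrix has rank 4 and Smith normal form diag(1,1,1,1).

Reading off H_k = ker ∂_k / im ∂_{k+1}:

  H_0: rank C_0 − rank ∂_1 = 5 − 4 = 1, and the invariant factors of ∂_1 are all 1, so H_0 ≅ Z.
  H_1: rank ker ∂_1 − rank ∂_2 = (5 − 4) − 0 = 1, and there is no ∂_2, so H_1 ≅ Z.

As a check, the Euler characteristic is 5 − 5 = 0, which agrees with 1 − 1 = 0.

H_0 = Z,  H_1 = Z.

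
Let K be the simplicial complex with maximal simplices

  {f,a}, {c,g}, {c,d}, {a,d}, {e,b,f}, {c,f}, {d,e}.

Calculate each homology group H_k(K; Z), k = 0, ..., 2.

H_0 ≅ Z,  H_1 ≅ Z^2,  H_2 = 0.

We work with the vertex ordering a < b < c < d < e < f < g. The simplices of K, each written with vertices in increasing order, are:

  0-simplices (7): a, b, c, d, e, f, g
  1-simplices (9): ad, af, be, bf, cd, cf, cg, de, ef
  2-simplices (1): bef

Hence C_0 ≅ Z^7, C_1 ≅ Z^9, C_2 ≅ Z^1.

The boundary map ∂_1: C_1 → C_0 sends each edge [p,q] (with p < q) to q − p.
This gives a 7×9 integer matrix of rank 6; reducing to Smith normal form yields diagonal entries (1,1,1,1,1,1).

Boundary ∂_2: C_2 → C_1 maps a triangle to the signed sum of its edges. For instance
  ∂bef = ef − bf + be.
The 9×1 boundary matrix has rank 1 and Smith normal form diag(1).

Computing H_k = (kernel of ∂_k) / (image of ∂_{k+1}):

  H_0: rank C_0 − rank ∂_1 = 7 − 6 = 1, and the invariant factors of ∂_1 are all 1, so H_0 ≅ Z.
  H_1: rank ker ∂_1 − rank ∂_2 = (9 − 6) − 1 = 2, and the invariant factors of ∂_2 are all 1, so H_1 ≅ Z^2.
  H_2: rank ker ∂_2 − rank ∂_3 = (1 − 1) − 0 = 0, and there is no ∂_3, so H_2 ≅ 0.

As a check, the Euler characteristic is 7 − 9 + 1 = -1, which agrees with 1 − 2 + 0 = -1.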